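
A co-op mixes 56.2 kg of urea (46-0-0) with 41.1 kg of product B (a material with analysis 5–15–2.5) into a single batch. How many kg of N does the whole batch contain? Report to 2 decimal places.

N mass = 46%×56.2 + 5%×41.1 = 27.907 kg.

27.91 kg N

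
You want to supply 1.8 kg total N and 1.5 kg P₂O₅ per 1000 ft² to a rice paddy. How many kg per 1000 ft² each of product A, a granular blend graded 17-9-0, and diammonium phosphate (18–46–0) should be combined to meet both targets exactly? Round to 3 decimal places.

With a, b = kg per 1000 ft² of product A and diammonium phosphate:
N: 0.17·a + 0.18·b = 1.8
P₂O₅: 0.09·a + 0.46·b = 1.5
Eliminate b: (row1) − 0.18/0.46·(row2) → 0.134783·a = 1.21304, so a = 9.
Then b = (1.5 − 0.09·9) / 0.46 = 1.5.

9.000 kg product A, 1.500 kg diammonium phosphate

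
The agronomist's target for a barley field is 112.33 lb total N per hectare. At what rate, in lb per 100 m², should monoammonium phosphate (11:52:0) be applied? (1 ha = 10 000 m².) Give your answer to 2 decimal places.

10.21 lb of product per hundred sq m

Product per hectare = 112.33 / 11% = 1021.18 lb.
Convert to per 100 m²: 1021.18 × 0.01 = 10.2118 lb.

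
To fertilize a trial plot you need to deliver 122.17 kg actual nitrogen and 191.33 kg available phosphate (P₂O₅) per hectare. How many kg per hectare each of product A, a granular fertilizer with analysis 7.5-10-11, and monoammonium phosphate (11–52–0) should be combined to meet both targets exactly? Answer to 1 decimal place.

1517.2 kg product A, 76.2 kg monoammonium phosphate

Per-hectare balance (a = product A, b = monoammonium phosphate):
N: 0.075·a + 0.11·b = 122.17
P₂O₅: 0.1·a + 0.52·b = 191.33
Solving simultaneously: a = 1517.22, b = 76.1696.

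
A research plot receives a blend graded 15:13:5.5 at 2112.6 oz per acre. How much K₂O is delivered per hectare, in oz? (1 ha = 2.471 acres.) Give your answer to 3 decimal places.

K₂O per acre = 2112.6 × 5.5% = 116.193 oz.
Convert to per hectare: 116.193 × 2.471 = 287.1129 oz.

287.113 oz K₂O per hectare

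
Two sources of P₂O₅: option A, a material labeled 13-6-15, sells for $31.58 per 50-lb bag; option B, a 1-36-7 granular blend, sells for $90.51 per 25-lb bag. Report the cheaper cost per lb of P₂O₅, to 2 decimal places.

$10.06 per lb P₂O₅ (option B)

option A: P₂O₅ per bag = 50 × 6% = 3 lb; cost = 31.58 / 3 = $10.5267/lb P₂O₅.
option B: P₂O₅ per bag = 25 × 36% = 9 lb; cost = 90.51 / 9 = $10.0567/lb P₂O₅.
option B is cheaper.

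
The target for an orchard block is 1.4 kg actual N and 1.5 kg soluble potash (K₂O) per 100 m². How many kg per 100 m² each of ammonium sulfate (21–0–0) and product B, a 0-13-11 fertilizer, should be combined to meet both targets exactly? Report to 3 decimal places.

With a, b = kg per 100 m² of ammonium sulfate and product B:
N: 0.21·a + 0·b = 1.4
K₂O: 0·a + 0.11·b = 1.5
Solving simultaneously: a = 6.66667, b = 13.6364.

6.667 kg ammonium sulfate, 13.636 kg product B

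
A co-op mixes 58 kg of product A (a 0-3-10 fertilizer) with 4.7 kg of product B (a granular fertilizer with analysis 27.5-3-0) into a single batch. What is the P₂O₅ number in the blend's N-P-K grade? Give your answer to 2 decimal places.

3.00% P₂O₅

Total mass = 58 + 4.7 = 62.7 kg.
P₂O₅ mass = 3%×58 + 3%×4.7 = 1.881 kg.
% P₂O₅ = 1.881 / 62.7 = 3%.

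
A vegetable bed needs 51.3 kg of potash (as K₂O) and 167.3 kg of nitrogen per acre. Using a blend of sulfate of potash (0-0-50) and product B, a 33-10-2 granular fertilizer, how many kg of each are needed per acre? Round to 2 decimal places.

82.32 kg sulfate of potash, 506.97 kg product B

With a, b = kg per acre of sulfate of potash and product B:
K₂O: 0.5·a + 0.02·b = 51.3
N: 0·a + 0.33·b = 167.3
Solving simultaneously: a = 82.3212, b = 506.9697.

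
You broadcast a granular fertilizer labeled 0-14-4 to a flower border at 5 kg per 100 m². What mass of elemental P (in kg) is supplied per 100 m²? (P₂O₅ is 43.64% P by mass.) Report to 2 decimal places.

0.31 kg P per hundred sq m

P₂O₅ per 100 m² = 5 × 14% = 0.7 kg.
Elemental P = 0.7 × 0.4364 = 0.30548 kg per 100 m².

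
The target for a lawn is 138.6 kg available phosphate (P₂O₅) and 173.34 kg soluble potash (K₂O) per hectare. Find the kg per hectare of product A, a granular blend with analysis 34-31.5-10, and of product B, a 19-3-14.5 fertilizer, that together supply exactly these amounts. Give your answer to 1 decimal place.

349.1 kg product A, 954.7 kg product B

Let a = kg of product A, b = kg of product B (per hectare).
P₂O₅: 0.315·a + 0.03·b = 138.6
K₂O: 0.1·a + 0.145·b = 173.34
Eliminate b: (row1) − 0.03/0.145·(row2) → 0.29431·a = 102.737, so a = 349.076.
Then b = (173.34 − 0.1·349.076) / 0.145 = 954.707.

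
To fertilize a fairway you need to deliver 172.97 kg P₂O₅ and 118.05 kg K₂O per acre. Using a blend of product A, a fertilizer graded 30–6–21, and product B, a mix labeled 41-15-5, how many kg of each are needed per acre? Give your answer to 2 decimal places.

317.86 kg product A, 1025.99 kg product B

With a, b = kg per acre of product A and product B:
P₂O₅: 0.06·a + 0.15·b = 172.97
K₂O: 0.21·a + 0.05·b = 118.05
From row1: a = (172.97 − 0.15·b) / 0.06.
Into row2: 0.21·(172.97 − 0.15·b)/0.06 + 0.05·b = 118.05 → b = 1025.989, a = 317.8596.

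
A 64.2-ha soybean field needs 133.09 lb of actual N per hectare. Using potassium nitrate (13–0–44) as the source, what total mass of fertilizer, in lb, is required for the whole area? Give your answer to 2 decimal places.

Product per hectare = 133.09 / 13% = 1023.77 lb.
Total product = 1023.77 × 64.2 = 65725.9846 lb.

65725.98 lb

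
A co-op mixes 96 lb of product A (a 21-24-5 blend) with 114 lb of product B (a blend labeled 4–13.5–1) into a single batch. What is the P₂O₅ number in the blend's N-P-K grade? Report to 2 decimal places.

18.30% P₂O₅

Total mass = 96 + 114 = 210 lb.
P₂O₅ mass = 24%×96 + 13.5%×114 = 38.43 lb.
% P₂O₅ = 38.43 / 210 = 18.3%.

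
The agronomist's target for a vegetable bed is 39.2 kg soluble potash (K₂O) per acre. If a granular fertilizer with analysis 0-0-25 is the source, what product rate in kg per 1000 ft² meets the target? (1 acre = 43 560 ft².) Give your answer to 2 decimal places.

Product per acre = 39.2 / 25% = 156.8 kg.
Convert to per 1000 ft²: 156.8 × 0.0229568 = 3.59963 kg.

3.60 kg of product per thousand sq ft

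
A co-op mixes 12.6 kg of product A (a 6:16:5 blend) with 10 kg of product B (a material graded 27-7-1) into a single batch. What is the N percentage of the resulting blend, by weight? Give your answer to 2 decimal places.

15.29% N

Total mass = 12.6 + 10 = 22.6 kg.
N mass = 6%×12.6 + 27%×10 = 3.456 kg.
% N = 3.456 / 22.6 = 15.292%.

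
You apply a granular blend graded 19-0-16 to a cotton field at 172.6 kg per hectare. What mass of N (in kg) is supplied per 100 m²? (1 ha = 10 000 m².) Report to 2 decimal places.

nitrogen per hectare = 172.6 × 19% = 32.794 kg.
Convert to per 100 m²: 32.794 × 0.01 = 0.32794 kg.

0.33 kg N per hundred sq m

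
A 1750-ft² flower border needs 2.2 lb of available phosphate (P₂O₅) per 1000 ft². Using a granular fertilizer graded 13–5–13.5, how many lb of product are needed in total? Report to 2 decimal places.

Product per 1000 ft² = 2.2 / 5% = 44 lb.
Total product = 44 × 1750 / 1000 = 77 lb.

77.00 lb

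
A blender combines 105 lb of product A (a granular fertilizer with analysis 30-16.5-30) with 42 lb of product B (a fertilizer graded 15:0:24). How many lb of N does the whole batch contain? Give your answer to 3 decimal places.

37.800 lb N

N mass = 30%×105 + 15%×42 = 37.8 lb.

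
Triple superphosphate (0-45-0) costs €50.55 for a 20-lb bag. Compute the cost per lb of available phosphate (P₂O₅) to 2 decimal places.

P₂O₅ in bag = 20 × 45% = 9 lb.
Cost per lb P₂O₅ = €50.55 / 9 = €5.6167.

€5.62 per lb P₂O₅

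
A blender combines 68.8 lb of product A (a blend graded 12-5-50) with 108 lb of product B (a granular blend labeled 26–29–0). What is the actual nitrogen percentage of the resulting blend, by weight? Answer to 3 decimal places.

20.552% N

Total mass = 68.8 + 108 = 176.8 lb.
N mass = 12%×68.8 + 26%×108 = 36.336 lb.
% N = 36.336 / 176.8 = 20.55204%.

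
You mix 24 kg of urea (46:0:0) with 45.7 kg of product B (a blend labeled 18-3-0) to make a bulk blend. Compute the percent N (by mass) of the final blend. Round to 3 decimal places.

Total mass = 24 + 45.7 = 69.7 kg.
N mass = 46%×24 + 18%×45.7 = 19.266 kg.
% N = 19.266 / 69.7 = 27.6413%.

27.641% N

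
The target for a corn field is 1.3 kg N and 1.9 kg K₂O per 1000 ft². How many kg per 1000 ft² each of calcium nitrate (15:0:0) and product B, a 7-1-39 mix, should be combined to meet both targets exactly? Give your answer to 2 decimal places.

6.39 kg calcium nitrate, 4.87 kg product B

With a, b = kg per 1000 ft² of calcium nitrate and product B:
N: 0.15·a + 0.07·b = 1.3
K₂O: 0·a + 0.39·b = 1.9
Solving simultaneously: a = 6.39316, b = 4.87179.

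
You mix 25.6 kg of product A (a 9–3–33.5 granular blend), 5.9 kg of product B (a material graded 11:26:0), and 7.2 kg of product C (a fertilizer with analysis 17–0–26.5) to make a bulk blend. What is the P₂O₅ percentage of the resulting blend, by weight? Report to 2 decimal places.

Total mass = 25.6 + 5.9 + 7.2 = 38.7 kg.
P₂O₅ mass = 3%×25.6 + 26%×5.9 + 0%×7.2 = 2.302 kg.
% P₂O₅ = 2.302 / 38.7 = 5.94832%.

5.95% P₂O₅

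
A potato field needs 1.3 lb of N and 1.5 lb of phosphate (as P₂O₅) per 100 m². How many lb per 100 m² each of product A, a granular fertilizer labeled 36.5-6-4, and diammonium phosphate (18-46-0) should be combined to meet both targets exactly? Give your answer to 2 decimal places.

With a, b = lb per 100 m² of product A and diammonium phosphate:
N: 0.365·a + 0.18·b = 1.3
P₂O₅: 0.06·a + 0.46·b = 1.5
Solving simultaneously: a = 2.08784, b = 2.98854.

2.09 lb product A, 2.99 lb diammonium phosphate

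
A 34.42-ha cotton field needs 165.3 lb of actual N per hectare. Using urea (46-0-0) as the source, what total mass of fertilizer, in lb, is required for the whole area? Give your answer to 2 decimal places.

12368.75 lb

Product per hectare = 165.3 / 46% = 359.348 lb.
Total product = 359.348 × 34.42 = 12368.752 lb.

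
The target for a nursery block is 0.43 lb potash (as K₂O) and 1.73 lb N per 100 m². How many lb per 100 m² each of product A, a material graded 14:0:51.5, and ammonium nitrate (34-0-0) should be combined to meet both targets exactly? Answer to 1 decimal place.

Let a = lb of product A, b = lb of ammonium nitrate (per 100 m²).
K₂O: 0.515·a + 0·b = 0.43
N: 0.14·a + 0.34·b = 1.73
Eliminate b: (row1) − 0/0.34·(row2) → 0.515·a = 0.43, so a = 0.834951.
Then b = (1.73 − 0.14·0.834951) / 0.34 = 4.74443.

0.8 lb product A, 4.7 lb ammonium nitrate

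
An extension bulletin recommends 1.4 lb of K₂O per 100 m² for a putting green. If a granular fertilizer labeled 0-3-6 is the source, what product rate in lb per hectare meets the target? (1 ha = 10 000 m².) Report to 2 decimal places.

Product per 100 m² = 1.4 / 6% = 23.3333 lb.
Convert to per hectare: 23.3333 × 100 = 2333.333 lb.

2333.33 lb of product per hectare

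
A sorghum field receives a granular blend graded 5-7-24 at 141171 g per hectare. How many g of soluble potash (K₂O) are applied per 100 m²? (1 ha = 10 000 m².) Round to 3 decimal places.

K₂O per hectare = 141171 × 24% = 33881 g.
Convert to per 100 m²: 33881 × 0.01 = 338.8104 g.

338.810 g K₂O per hundred sq m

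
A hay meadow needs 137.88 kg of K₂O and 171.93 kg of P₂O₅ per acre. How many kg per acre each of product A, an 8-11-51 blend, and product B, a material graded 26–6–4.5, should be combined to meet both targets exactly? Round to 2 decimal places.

Per-acre balance (a = product A, b = product B):
K₂O: 0.51·a + 0.045·b = 137.88
P₂O₅: 0.11·a + 0.06·b = 171.93
From row1: a = (137.88 − 0.045·b) / 0.51.
Into row2: 0.11·(137.88 − 0.045·b)/0.51 + 0.06·b = 171.93 → b = 2827.193, a = 20.8947.

20.89 kg product A, 2827.19 kg product B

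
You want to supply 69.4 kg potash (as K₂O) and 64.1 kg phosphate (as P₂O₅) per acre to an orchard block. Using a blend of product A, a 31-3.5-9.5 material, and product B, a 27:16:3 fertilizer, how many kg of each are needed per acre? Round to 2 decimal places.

With a, b = kg per acre of product A and product B:
K₂O: 0.095·a + 0.03·b = 69.4
P₂O₅: 0.035·a + 0.16·b = 64.1
From row1: a = (69.4 − 0.03·b) / 0.095.
Into row2: 0.035·(69.4 − 0.03·b)/0.095 + 0.16·b = 64.1 → b = 258.693, a = 648.834.

648.83 kg product A, 258.69 kg product B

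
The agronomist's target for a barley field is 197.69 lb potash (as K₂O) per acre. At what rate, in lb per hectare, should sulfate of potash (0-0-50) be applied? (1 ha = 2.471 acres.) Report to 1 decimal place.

977.0 lb of product per hectare

Product per acre = 197.69 / 50% = 395.38 lb.
Convert to per hectare: 395.38 × 2.471 = 976.984 lb.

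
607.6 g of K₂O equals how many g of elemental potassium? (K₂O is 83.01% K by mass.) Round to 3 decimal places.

504.369 g K

K = 607.6 × 0.8301 = 504.3688 g.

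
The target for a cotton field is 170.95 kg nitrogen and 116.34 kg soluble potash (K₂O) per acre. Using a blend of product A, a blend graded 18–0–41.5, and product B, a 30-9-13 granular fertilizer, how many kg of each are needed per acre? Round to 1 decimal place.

With a, b = kg per acre of product A and product B:
N: 0.18·a + 0.3·b = 170.95
K₂O: 0.415·a + 0.13·b = 116.34
Solving simultaneously: a = 125.406, b = 494.59.

125.4 kg product A, 494.6 kg product B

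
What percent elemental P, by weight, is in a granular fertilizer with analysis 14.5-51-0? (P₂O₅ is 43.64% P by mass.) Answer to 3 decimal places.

%P = 51 × 0.4364 = 22.2564%.

22.256% P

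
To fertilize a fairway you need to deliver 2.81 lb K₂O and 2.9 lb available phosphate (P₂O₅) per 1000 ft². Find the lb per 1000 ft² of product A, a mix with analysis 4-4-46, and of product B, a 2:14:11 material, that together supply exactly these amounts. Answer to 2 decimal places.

1.24 lb product A, 20.36 lb product B

Per-1000 ft² balance (a = product A, b = product B):
K₂O: 0.46·a + 0.11·b = 2.81
P₂O₅: 0.04·a + 0.14·b = 2.9
From row1: a = (2.81 − 0.11·b) / 0.46.
Into row2: 0.04·(2.81 − 0.11·b)/0.46 + 0.14·b = 2.9 → b = 20.36, a = 1.24.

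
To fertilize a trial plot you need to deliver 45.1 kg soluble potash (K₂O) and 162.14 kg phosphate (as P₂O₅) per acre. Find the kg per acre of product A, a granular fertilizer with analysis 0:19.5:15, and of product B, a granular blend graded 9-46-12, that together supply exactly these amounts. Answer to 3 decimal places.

28.272 kg product A, 340.493 kg product B

With a, b = kg per acre of product A and product B:
K₂O: 0.15·a + 0.12·b = 45.1
P₂O₅: 0.195·a + 0.46·b = 162.14
Solving simultaneously: a = 28.2719, b = 340.4934.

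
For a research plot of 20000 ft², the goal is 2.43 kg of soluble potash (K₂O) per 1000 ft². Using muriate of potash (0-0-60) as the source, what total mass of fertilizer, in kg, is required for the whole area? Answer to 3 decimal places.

Product per 1000 ft² = 2.43 / 60% = 4.05 kg.
Total product = 4.05 × 20000 / 1000 = 81 kg.

81.000 kg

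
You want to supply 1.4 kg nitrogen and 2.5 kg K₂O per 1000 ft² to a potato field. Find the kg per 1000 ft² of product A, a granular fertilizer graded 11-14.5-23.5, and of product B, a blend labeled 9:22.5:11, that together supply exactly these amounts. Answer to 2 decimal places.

7.85 kg product A, 5.97 kg product B

Per-1000 ft² balance (a = product A, b = product B):
N: 0.11·a + 0.09·b = 1.4
K₂O: 0.235·a + 0.11·b = 2.5
From row1: a = (1.4 − 0.09·b) / 0.11.
Into row2: 0.235·(1.4 − 0.09·b)/0.11 + 0.11·b = 2.5 → b = 5.96685, a = 7.8453.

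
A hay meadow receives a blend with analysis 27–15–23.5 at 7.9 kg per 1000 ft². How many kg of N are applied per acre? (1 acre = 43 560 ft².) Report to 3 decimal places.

nitrogen per 1000 ft² = 7.9 × 27% = 2.133 kg.
Convert to per acre: 2.133 × 43.56 = 92.91348 kg.

92.913 kg N per acre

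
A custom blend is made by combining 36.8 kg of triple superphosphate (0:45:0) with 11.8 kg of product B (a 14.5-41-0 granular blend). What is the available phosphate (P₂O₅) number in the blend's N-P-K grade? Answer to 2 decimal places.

44.03% P₂O₅

Total mass = 36.8 + 11.8 = 48.6 kg.
P₂O₅ mass = 45%×36.8 + 41%×11.8 = 21.398 kg.
% P₂O₅ = 21.398 / 48.6 = 44.0288%.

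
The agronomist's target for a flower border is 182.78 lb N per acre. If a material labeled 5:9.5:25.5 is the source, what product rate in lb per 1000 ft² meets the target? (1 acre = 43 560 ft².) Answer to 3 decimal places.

Product per acre = 182.78 / 5% = 3655.6 lb.
Convert to per 1000 ft²: 3655.6 × 0.0229568 = 83.92103 lb.

83.921 lb of product per thousand sq ft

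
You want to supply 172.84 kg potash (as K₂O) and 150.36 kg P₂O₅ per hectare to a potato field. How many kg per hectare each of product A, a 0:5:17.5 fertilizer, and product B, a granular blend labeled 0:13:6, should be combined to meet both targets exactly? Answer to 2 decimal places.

With a, b = kg per hectare of product A and product B:
K₂O: 0.175·a + 0.06·b = 172.84
P₂O₅: 0.05·a + 0.13·b = 150.36
From row1: a = (172.84 − 0.06·b) / 0.175.
Into row2: 0.05·(172.84 − 0.06·b)/0.175 + 0.13·b = 150.36 → b = 894.734, a = 680.891.

680.89 kg product A, 894.73 kg product B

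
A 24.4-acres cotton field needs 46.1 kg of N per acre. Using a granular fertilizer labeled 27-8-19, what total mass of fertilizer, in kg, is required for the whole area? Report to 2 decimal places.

4166.07 kg

Product per acre = 46.1 / 27% = 170.741 kg.
Total product = 170.741 × 24.4 = 4166.074 kg.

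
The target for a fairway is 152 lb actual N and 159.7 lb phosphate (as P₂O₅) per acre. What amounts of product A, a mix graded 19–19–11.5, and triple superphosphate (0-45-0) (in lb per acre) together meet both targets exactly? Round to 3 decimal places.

Let a = lb of product A, b = lb of triple superphosphate (per acre).
N: 0.19·a + 0·b = 152
P₂O₅: 0.19·a + 0.45·b = 159.7
Eliminate a: (row1) − 0.19/0.19·(row2) → -0.45·b = -7.7, so b = 17.1111.
Back-substitute: a = (152 − 0·17.1111) / 0.19 = 800.

800.000 lb product A, 17.111 lb triple superphosphate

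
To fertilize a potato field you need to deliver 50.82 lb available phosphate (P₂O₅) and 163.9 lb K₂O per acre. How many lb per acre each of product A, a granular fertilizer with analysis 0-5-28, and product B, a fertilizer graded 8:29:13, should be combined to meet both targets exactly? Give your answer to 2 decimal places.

547.85 lb product A, 80.78 lb product B

Let a = lb of product A, b = lb of product B (per acre).
P₂O₅: 0.05·a + 0.29·b = 50.82
K₂O: 0.28·a + 0.13·b = 163.9
Eliminate a: (row1) − 0.05/0.28·(row2) → 0.266786·b = 21.5521, so b = 80.7845.
Back-substitute: a = (50.82 − 0.29·80.7845) / 0.05 = 547.8501.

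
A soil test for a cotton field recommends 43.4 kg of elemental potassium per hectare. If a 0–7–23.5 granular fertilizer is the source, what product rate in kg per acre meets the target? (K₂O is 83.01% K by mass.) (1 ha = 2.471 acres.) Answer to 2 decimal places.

90.04 kg of product per acre

As K₂O: 43.4 / 0.8301 = 52.2829 kg per hectare.
Product per hectare = 52.2829 / 23.5% = 222.48 kg.
Convert to per acre: 222.48 × 0.404694 = 90.0365 kg.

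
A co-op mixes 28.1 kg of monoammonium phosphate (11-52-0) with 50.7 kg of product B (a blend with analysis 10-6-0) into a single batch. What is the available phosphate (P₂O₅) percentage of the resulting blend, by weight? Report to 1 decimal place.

Total mass = 28.1 + 50.7 = 78.8 kg.
P₂O₅ mass = 52%×28.1 + 6%×50.7 = 17.654 kg.
% P₂O₅ = 17.654 / 78.8 = 22.4036%.

22.4% P₂O₅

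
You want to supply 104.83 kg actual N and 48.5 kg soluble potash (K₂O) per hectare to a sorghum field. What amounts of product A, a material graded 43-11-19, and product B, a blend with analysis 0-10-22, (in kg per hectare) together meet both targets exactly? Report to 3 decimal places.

243.791 kg product A, 9.908 kg product B

Per-hectare balance (a = product A, b = product B):
N: 0.43·a + 0·b = 104.83
K₂O: 0.19·a + 0.22·b = 48.5
Eliminate a: (row1) − 0.43/0.19·(row2) → -0.497895·b = -4.93316, so b = 9.90803.
Back-substitute: a = (104.83 − 0·9.90803) / 0.43 = 243.7907.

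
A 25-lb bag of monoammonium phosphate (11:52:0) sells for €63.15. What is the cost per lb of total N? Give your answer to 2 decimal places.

€22.96 per lb N

N in bag = 25 × 11% = 2.75 lb.
Cost per lb N = €63.15 / 2.75 = €22.9636.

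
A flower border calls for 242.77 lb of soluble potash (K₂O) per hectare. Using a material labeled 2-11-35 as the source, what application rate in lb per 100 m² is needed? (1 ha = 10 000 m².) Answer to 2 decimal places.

6.94 lb of product per hundred sq m

Product per hectare = 242.77 / 35% = 693.629 lb.
Convert to per 100 m²: 693.629 × 0.01 = 6.93629 lb.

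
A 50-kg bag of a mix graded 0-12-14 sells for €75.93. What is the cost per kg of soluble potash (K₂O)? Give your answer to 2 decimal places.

K₂O in bag = 50 × 14% = 7 kg.
Cost per kg K₂O = €75.93 / 7 = €10.8471.

€10.85 per kg K₂O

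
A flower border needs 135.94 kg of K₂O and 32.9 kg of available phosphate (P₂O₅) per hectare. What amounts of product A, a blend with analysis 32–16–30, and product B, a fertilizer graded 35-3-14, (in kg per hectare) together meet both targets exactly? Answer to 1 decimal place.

With a, b = kg per hectare of product A and product B:
K₂O: 0.3·a + 0.14·b = 135.94
P₂O₅: 0.16·a + 0.03·b = 32.9
Eliminate a: (row1) − 0.3/0.16·(row2) → 0.08375·b = 74.2525, so b = 886.597.
Back-substitute: a = (135.94 − 0.14·886.597) / 0.3 = 39.3881.

39.4 kg product A, 886.6 kg product B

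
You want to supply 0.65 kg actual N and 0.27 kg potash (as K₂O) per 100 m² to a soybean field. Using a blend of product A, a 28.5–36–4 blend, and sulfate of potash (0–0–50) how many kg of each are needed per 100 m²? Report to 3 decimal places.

With a, b = kg per 100 m² of product A and sulfate of potash:
N: 0.285·a + 0·b = 0.65
K₂O: 0.04·a + 0.5·b = 0.27
Eliminate a: (row1) − 0.285/0.04·(row2) → -3.5625·b = -1.27375, so b = 0.357544.
Back-substitute: a = (0.65 − 0·0.357544) / 0.285 = 2.2807.

2.281 kg product A, 0.358 kg sulfate of potash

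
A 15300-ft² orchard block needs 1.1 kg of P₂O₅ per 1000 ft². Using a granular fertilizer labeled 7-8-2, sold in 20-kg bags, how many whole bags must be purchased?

Product per 1000 ft² = 1.1 / 8% = 13.75 kg.
Total product = 13.75 × 15300 / 1000 = 210.375 kg.
Bags = ⌈210.375 / 20⌉ = 11.

11 bags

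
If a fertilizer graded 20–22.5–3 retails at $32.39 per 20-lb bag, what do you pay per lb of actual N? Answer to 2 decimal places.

$8.10 per lb N

N in bag = 20 × 20% = 4 lb.
Cost per lb N = $32.39 / 4 = $8.0975.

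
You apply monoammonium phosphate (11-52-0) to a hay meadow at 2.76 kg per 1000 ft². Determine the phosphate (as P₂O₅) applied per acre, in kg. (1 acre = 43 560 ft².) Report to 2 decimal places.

62.52 kg P₂O₅ per acre

P₂O₅ per 1000 ft² = 2.76 × 52% = 1.4352 kg.
Convert to per acre: 1.4352 × 43.56 = 62.5173 kg.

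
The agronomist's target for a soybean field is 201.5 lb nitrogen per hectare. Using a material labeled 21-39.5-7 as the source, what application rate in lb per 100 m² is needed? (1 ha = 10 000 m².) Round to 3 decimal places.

Product per hectare = 201.5 / 21% = 959.524 lb.
Convert to per 100 m²: 959.524 × 0.01 = 9.59524 lb.

9.595 lb of product per hundred sq m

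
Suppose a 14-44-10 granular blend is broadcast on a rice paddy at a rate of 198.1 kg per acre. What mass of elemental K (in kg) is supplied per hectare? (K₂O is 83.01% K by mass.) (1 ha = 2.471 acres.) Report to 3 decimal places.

K₂O per acre = 198.1 × 10% = 19.81 kg.
Elemental K = 19.81 × 0.8301 = 16.4443 kg per acre.
Convert to per hectare: 16.4443 × 2.471 = 40.6338 kg.

40.634 kg K per hectare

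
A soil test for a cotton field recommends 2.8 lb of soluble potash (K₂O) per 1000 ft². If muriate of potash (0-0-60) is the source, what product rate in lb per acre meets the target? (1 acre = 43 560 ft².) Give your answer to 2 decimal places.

Product per 1000 ft² = 2.8 / 60% = 4.66667 lb.
Convert to per acre: 4.66667 × 43.56 = 203.28 lb.

203.28 lb of product per acre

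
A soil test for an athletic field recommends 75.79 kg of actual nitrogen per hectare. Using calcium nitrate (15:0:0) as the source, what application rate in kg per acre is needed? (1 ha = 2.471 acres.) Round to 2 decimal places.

204.48 kg of product per acre

Product per hectare = 75.79 / 15% = 505.267 kg.
Convert to per acre: 505.267 × 0.404694 = 204.479 kg.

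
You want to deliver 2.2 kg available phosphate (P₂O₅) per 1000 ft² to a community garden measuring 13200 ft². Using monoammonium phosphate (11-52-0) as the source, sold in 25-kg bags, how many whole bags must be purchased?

Product per 1000 ft² = 2.2 / 52% = 4.23077 kg.
Total product = 4.23077 × 13200 / 1000 = 55.8462 kg.
Bags = ⌈55.8462 / 25⌉ = 3.

3 bags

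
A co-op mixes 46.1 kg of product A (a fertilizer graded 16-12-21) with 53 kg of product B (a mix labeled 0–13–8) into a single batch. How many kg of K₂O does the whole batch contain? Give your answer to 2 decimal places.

K₂O mass = 21%×46.1 + 8%×53 = 13.921 kg.

13.92 kg K₂O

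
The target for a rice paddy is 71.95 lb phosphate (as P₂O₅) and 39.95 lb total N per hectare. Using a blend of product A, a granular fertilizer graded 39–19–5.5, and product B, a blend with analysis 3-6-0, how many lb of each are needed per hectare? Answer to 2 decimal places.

13.47 lb product A, 1156.50 lb product B

Per-hectare balance (a = product A, b = product B):
P₂O₅: 0.19·a + 0.06·b = 71.95
N: 0.39·a + 0.03·b = 39.95
From row1: a = (71.95 − 0.06·b) / 0.19.
Into row2: 0.39·(71.95 − 0.06·b)/0.19 + 0.03·b = 39.95 → b = 1156.497, a = 13.4746.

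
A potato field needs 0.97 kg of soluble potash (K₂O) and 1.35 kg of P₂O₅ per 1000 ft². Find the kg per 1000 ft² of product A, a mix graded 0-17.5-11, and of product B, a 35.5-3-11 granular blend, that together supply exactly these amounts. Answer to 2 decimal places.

7.49 kg product A, 1.33 kg product B

Let a = kg of product A, b = kg of product B (per 1000 ft²).
K₂O: 0.11·a + 0.11·b = 0.97
P₂O₅: 0.175·a + 0.03·b = 1.35
Eliminate b: (row1) − 0.11/0.03·(row2) → -0.531667·a = -3.98, so a = 7.48589.
Then b = (1.35 − 0.175·7.48589) / 0.03 = 1.33229.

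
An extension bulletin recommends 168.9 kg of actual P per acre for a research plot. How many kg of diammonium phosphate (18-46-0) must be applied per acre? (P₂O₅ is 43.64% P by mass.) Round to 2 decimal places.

As P₂O₅: 168.9 / 0.4364 = 387.03 kg per acre.
Product per acre = 387.03 / 46% = 841.3701 kg.

841.37 kg of product per acre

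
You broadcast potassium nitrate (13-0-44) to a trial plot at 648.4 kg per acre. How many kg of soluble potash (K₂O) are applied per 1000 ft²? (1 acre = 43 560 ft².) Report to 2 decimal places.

6.55 kg K₂O per thousand sq ft

K₂O per acre = 648.4 × 44% = 285.296 kg.
Convert to per 1000 ft²: 285.296 × 0.0229568 = 6.54949 kg.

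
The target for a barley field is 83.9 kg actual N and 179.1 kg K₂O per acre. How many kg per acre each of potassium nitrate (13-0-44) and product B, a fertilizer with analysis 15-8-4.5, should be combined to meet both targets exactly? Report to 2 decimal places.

Per-acre balance (a = potassium nitrate, b = product B):
N: 0.13·a + 0.15·b = 83.9
K₂O: 0.44·a + 0.045·b = 179.1
From row1: a = (83.9 − 0.15·b) / 0.13.
Into row2: 0.44·(83.9 − 0.15·b)/0.13 + 0.045·b = 179.1 → b = 226.65004, a = 383.865.

383.87 kg potassium nitrate, 226.65 kg product B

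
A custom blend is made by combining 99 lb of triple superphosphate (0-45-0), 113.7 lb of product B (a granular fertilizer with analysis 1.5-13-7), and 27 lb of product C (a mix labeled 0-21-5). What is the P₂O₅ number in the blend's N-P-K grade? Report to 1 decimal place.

27.1% P₂O₅

Total mass = 99 + 113.7 + 27 = 239.7 lb.
P₂O₅ mass = 45%×99 + 13%×113.7 + 21%×27 = 65.001 lb.
% P₂O₅ = 65.001 / 239.7 = 27.1176%.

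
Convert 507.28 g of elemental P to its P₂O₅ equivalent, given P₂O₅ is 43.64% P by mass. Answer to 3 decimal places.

1162.420 g P₂O₅

P₂O₅ = 507.28 / 0.4364 = 1162.4198 g.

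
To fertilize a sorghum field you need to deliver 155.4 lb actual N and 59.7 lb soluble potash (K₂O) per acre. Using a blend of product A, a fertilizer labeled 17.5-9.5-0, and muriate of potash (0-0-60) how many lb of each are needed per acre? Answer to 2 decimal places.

Let a = lb of product A, b = lb of muriate of potash (per acre).
N: 0.175·a + 0·b = 155.4
K₂O: 0·a + 0.6·b = 59.7
Solving simultaneously: a = 888, b = 99.5.

888.00 lb product A, 99.50 lb muriate of potash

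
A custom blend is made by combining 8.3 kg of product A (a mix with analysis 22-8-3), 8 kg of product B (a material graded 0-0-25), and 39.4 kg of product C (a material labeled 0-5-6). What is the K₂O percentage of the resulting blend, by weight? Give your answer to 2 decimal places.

Total mass = 8.3 + 8 + 39.4 = 55.7 kg.
K₂O mass = 3%×8.3 + 25%×8 + 6%×39.4 = 4.613 kg.
% K₂O = 4.613 / 55.7 = 8.28187%.

8.28% K₂O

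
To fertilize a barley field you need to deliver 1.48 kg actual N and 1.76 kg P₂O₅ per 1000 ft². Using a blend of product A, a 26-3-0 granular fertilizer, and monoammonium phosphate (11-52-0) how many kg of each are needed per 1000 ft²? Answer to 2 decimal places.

Per-1000 ft² balance (a = product A, b = monoammonium phosphate):
N: 0.26·a + 0.11·b = 1.48
P₂O₅: 0.03·a + 0.52·b = 1.76
From row1: a = (1.48 − 0.11·b) / 0.26.
Into row2: 0.03·(1.48 − 0.11·b)/0.26 + 0.52·b = 1.76 → b = 3.13268, a = 4.36694.

4.37 kg product A, 3.13 kg monoammonium phosphate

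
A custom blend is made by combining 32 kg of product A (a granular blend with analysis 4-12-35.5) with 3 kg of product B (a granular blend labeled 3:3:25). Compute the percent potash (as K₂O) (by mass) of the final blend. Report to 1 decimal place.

Total mass = 32 + 3 = 35 kg.
K₂O mass = 35.5%×32 + 25%×3 = 12.11 kg.
% K₂O = 12.11 / 35 = 34.6%.

34.6% K₂O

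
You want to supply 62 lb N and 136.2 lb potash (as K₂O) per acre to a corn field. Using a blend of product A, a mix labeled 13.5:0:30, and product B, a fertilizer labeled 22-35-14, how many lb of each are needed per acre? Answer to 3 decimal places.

With a, b = lb per acre of product A and product B:
N: 0.135·a + 0.22·b = 62
K₂O: 0.3·a + 0.14·b = 136.2
From row1: a = (62 − 0.22·b) / 0.135.
Into row2: 0.3·(62 − 0.22·b)/0.135 + 0.14·b = 136.2 → b = 4.52229, a = 451.8896.

451.890 lb product A, 4.522 lb product B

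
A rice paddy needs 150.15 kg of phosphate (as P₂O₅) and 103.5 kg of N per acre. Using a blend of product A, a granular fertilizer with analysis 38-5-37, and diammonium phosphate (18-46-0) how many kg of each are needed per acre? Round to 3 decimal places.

124.144 kg product A, 312.919 kg diammonium phosphate

With a, b = kg per acre of product A and diammonium phosphate:
P₂O₅: 0.05·a + 0.46·b = 150.15
N: 0.38·a + 0.18·b = 103.5
From row1: a = (150.15 − 0.46·b) / 0.05.
Into row2: 0.38·(150.15 − 0.46·b)/0.05 + 0.18·b = 103.5 → b = 312.9192, a = 124.1435.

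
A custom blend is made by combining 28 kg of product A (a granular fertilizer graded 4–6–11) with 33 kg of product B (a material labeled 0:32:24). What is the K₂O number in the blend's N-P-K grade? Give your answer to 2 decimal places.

Total mass = 28 + 33 = 61 kg.
K₂O mass = 11%×28 + 24%×33 = 11 kg.
% K₂O = 11 / 61 = 18.0328%.

18.03% K₂O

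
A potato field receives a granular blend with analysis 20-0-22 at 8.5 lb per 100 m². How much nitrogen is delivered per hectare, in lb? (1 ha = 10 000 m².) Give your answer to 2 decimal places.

nitrogen per 100 m² = 8.5 × 20% = 1.7 lb.
Convert to per hectare: 1.7 × 100 = 170 lb.

170.00 lb N per hectare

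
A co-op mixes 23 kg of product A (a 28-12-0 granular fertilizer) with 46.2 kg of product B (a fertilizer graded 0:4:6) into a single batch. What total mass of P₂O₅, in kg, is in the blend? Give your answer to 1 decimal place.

P₂O₅ mass = 12%×23 + 4%×46.2 = 4.608 kg.

4.6 kg P₂O₅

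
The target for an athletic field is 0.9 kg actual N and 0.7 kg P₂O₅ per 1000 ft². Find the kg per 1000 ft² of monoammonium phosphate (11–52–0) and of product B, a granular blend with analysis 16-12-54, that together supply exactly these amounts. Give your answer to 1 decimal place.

0.1 kg monoammonium phosphate, 5.6 kg product B

With a, b = kg per 1000 ft² of monoammonium phosphate and product B:
N: 0.11·a + 0.16·b = 0.9
P₂O₅: 0.52·a + 0.12·b = 0.7
From row1: a = (0.9 − 0.16·b) / 0.11.
Into row2: 0.52·(0.9 − 0.16·b)/0.11 + 0.12·b = 0.7 → b = 5.58571, a = 0.0571429.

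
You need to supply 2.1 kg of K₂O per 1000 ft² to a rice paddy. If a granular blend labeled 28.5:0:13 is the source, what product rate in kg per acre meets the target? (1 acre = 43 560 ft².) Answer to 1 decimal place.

Product per 1000 ft² = 2.1 / 13% = 16.1538 kg.
Convert to per acre: 16.1538 × 43.56 = 703.662 kg.

703.7 kg of product per acre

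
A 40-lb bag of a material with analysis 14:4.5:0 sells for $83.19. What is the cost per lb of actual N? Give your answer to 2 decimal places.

N in bag = 40 × 14% = 5.6 lb.
Cost per lb N = $83.19 / 5.6 = $14.8554.

$14.86 per lb N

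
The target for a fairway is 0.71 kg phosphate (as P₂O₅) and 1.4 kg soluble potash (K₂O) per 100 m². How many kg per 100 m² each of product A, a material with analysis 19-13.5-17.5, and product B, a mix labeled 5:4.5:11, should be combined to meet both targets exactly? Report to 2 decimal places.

2.16 kg product A, 9.28 kg product B

With a, b = kg per 100 m² of product A and product B:
P₂O₅: 0.135·a + 0.045·b = 0.71
K₂O: 0.175·a + 0.11·b = 1.4
Eliminate b: (row1) − 0.045/0.11·(row2) → 0.0634091·a = 0.137273, so a = 2.16487.
Then b = (1.4 − 0.175·2.16487) / 0.11 = 9.28315.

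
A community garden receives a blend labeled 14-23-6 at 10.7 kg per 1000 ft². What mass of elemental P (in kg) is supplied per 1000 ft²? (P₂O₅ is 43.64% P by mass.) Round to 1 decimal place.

1.1 kg P per thousand sq ft

P₂O₅ per 1000 ft² = 10.7 × 23% = 2.461 kg.
Elemental P = 2.461 × 0.4364 = 1.07398 kg per 1000 ft².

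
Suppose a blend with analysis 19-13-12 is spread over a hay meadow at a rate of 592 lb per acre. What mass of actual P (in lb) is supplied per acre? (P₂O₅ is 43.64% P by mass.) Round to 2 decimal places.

P₂O₅ per acre = 592 × 13% = 76.96 lb.
Elemental P = 76.96 × 0.4364 = 33.5853 lb per acre.

33.59 lb P per acre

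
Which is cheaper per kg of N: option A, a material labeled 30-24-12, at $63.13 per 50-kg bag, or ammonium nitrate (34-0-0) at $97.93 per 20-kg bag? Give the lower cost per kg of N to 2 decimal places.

option A: N per bag = 50 × 30% = 15 kg; cost = 63.13 / 15 = $4.2087/kg N.
ammonium nitrate: N per bag = 20 × 34% = 6.8 kg; cost = 97.93 / 6.8 = $14.4015/kg N.
option A is cheaper.

$4.21 per kg N (option A)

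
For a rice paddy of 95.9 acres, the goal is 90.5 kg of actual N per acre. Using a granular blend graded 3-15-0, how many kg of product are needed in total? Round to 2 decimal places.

Product per acre = 90.5 / 3% = 3016.67 kg.
Total product = 3016.67 × 95.9 = 289298.333 kg.

289298.33 kg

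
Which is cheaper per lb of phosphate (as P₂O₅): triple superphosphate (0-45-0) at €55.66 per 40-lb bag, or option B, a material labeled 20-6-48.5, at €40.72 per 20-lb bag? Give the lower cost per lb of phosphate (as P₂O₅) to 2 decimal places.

€3.09 per lb P₂O₅ (triple superphosphate)

triple superphosphate: P₂O₅ per bag = 40 × 45% = 18 lb; cost = 55.66 / 18 = €3.0922/lb P₂O₅.
option B: P₂O₅ per bag = 20 × 6% = 1.2 lb; cost = 40.72 / 1.2 = €33.9333/lb P₂O₅.
triple superphosphate is cheaper.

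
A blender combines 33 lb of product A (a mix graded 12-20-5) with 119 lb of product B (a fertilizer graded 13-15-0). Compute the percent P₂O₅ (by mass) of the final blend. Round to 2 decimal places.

Total mass = 33 + 119 = 152 lb.
P₂O₅ mass = 20%×33 + 15%×119 = 24.45 lb.
% P₂O₅ = 24.45 / 152 = 16.0855%.

16.09% P₂O₅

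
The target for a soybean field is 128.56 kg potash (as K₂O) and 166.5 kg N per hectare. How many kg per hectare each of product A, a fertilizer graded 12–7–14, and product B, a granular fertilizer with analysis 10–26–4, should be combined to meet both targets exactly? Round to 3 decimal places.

Let a = kg of product A, b = kg of product B (per hectare).
K₂O: 0.14·a + 0.04·b = 128.56
N: 0.12·a + 0.1·b = 166.5
Eliminate b: (row1) − 0.04/0.1·(row2) → 0.092·a = 61.96, so a = 673.4783.
Then b = (166.5 − 0.12·673.4783) / 0.1 = 856.8261.

673.478 kg product A, 856.826 kg product B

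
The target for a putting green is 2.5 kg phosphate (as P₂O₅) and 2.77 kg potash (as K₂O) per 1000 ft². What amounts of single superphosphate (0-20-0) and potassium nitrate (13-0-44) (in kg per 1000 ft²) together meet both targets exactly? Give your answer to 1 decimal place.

12.5 kg single superphosphate, 6.3 kg potassium nitrate

Let a = kg of single superphosphate, b = kg of potassium nitrate (per 1000 ft²).
P₂O₅: 0.2·a + 0·b = 2.5
K₂O: 0·a + 0.44·b = 2.77
Solving simultaneously: a = 12.5, b = 6.29545.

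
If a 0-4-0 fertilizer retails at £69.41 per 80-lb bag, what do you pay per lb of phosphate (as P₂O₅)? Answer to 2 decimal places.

P₂O₅ in bag = 80 × 4% = 3.2 lb.
Cost per lb P₂O₅ = £69.41 / 3.2 = £21.6906.

£21.69 per lb P₂O₅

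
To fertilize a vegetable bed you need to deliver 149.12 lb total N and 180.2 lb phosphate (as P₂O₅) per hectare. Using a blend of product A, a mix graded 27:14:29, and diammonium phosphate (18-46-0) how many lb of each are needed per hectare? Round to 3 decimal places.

Let a = lb of product A, b = lb of diammonium phosphate (per hectare).
N: 0.27·a + 0.18·b = 149.12
P₂O₅: 0.14·a + 0.46·b = 180.2
From row1: a = (149.12 − 0.18·b) / 0.27.
Into row2: 0.14·(149.12 − 0.18·b)/0.27 + 0.46·b = 180.2 → b = 280.5778, a = 365.2444.

365.244 lb product A, 280.578 lb diammonium phosphate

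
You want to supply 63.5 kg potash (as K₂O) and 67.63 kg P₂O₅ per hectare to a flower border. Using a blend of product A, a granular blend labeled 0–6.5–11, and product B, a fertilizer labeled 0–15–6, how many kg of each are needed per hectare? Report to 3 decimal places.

With a, b = kg per hectare of product A and product B:
K₂O: 0.11·a + 0.06·b = 63.5
P₂O₅: 0.065·a + 0.15·b = 67.63
Eliminate b: (row1) − 0.06/0.15·(row2) → 0.084·a = 36.448, so a = 433.9048.
Then b = (67.63 − 0.065·433.9048) / 0.15 = 262.8413.

433.905 kg product A, 262.841 kg product B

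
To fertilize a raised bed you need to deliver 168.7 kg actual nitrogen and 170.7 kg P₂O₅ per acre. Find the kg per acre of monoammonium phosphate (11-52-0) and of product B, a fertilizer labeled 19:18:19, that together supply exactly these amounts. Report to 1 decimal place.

With a, b = kg per acre of monoammonium phosphate and product B:
N: 0.11·a + 0.19·b = 168.7
P₂O₅: 0.52·a + 0.18·b = 170.7
From row1: a = (168.7 − 0.19·b) / 0.11.
Into row2: 0.52·(168.7 − 0.19·b)/0.11 + 0.18·b = 170.7 → b = 872.747, a = 26.1646.

26.2 kg monoammonium phosphate, 872.7 kg product B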